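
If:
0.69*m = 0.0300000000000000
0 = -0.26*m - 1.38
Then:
No Solution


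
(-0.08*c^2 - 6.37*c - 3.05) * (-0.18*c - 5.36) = 0.0144*c^3 + 1.5754*c^2 + 34.6922*c + 16.348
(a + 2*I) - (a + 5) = -5 + 2*I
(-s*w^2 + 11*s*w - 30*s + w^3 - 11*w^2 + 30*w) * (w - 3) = -s*w^3 + 14*s*w^2 - 63*s*w + 90*s + w^4 - 14*w^3 + 63*w^2 - 90*w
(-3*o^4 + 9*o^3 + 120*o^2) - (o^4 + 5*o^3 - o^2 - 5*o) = -4*o^4 + 4*o^3 + 121*o^2 + 5*o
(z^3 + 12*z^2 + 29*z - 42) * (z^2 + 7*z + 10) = z^5 + 19*z^4 + 123*z^3 + 281*z^2 - 4*z - 420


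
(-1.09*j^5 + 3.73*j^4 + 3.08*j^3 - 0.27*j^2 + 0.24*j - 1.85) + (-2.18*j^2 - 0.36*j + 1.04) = -1.09*j^5 + 3.73*j^4 + 3.08*j^3 - 2.45*j^2 - 0.12*j - 0.81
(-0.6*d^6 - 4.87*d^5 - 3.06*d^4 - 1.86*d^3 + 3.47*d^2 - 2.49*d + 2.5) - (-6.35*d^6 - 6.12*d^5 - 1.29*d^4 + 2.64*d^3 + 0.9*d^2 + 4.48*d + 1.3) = 5.75*d^6 + 1.25*d^5 - 1.77*d^4 - 4.5*d^3 + 2.57*d^2 - 6.97*d + 1.2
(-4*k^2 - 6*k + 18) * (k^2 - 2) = -4*k^4 - 6*k^3 + 26*k^2 + 12*k - 36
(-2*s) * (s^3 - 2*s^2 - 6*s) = -2*s^4 + 4*s^3 + 12*s^2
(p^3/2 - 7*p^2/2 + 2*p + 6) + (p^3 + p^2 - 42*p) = 3*p^3/2 - 5*p^2/2 - 40*p + 6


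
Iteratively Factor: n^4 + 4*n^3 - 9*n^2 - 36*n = (n + 3)*(n^3 + n^2 - 12*n) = (n + 3)*(n + 4)*(n^2 - 3*n) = n*(n + 3)*(n + 4)*(n - 3)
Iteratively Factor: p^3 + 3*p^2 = (p)*(p^2 + 3*p) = p*(p + 3)*(p)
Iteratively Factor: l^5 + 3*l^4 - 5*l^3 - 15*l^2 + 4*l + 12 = (l - 1)*(l^4 + 4*l^3 - l^2 - 16*l - 12) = (l - 1)*(l + 2)*(l^3 + 2*l^2 - 5*l - 6) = (l - 1)*(l + 2)*(l + 3)*(l^2 - l - 2) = (l - 1)*(l + 1)*(l + 2)*(l + 3)*(l - 2)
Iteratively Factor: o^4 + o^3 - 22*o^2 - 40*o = (o)*(o^3 + o^2 - 22*o - 40) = o*(o + 2)*(o^2 - o - 20) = o*(o + 2)*(o + 4)*(o - 5)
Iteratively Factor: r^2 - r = (r)*(r - 1)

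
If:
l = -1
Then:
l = -1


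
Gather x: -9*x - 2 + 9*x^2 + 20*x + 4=9*x^2 + 11*x + 2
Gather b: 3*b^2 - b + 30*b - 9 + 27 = 3*b^2 + 29*b + 18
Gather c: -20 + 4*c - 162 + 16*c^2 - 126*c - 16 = 16*c^2 - 122*c - 198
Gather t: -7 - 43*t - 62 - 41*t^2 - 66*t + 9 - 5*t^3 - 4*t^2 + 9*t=-5*t^3 - 45*t^2 - 100*t - 60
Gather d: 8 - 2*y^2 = 8 - 2*y^2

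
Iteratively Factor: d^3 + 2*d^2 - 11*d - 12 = (d + 1)*(d^2 + d - 12) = (d + 1)*(d + 4)*(d - 3)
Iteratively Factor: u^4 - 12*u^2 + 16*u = (u - 2)*(u^3 + 2*u^2 - 8*u) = (u - 2)^2*(u^2 + 4*u) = (u - 2)^2*(u + 4)*(u)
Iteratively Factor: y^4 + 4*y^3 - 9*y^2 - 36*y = (y)*(y^3 + 4*y^2 - 9*y - 36) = y*(y - 3)*(y^2 + 7*y + 12) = y*(y - 3)*(y + 3)*(y + 4)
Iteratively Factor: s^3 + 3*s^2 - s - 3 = (s - 1)*(s^2 + 4*s + 3) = (s - 1)*(s + 1)*(s + 3)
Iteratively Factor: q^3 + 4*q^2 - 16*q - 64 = (q + 4)*(q^2 - 16) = (q - 4)*(q + 4)*(q + 4)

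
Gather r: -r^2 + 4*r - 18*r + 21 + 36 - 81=-r^2 - 14*r - 24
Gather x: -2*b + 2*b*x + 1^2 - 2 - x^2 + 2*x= -2*b - x^2 + x*(2*b + 2) - 1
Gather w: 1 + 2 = 3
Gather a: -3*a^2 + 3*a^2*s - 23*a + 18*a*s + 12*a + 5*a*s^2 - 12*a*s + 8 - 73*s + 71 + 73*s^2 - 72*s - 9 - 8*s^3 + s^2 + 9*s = a^2*(3*s - 3) + a*(5*s^2 + 6*s - 11) - 8*s^3 + 74*s^2 - 136*s + 70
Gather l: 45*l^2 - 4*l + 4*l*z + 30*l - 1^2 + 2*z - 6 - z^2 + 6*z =45*l^2 + l*(4*z + 26) - z^2 + 8*z - 7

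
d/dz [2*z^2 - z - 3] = 4*z - 1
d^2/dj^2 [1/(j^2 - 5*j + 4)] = 2*(-j^2 + 5*j + (2*j - 5)^2 - 4)/(j^2 - 5*j + 4)^3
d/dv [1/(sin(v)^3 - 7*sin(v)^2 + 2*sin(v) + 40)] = (-3*sin(v)^2 + 14*sin(v) - 2)*cos(v)/(sin(v)^3 - 7*sin(v)^2 + 2*sin(v) + 40)^2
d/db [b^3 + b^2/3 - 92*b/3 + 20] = 3*b^2 + 2*b/3 - 92/3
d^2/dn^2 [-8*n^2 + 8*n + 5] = -16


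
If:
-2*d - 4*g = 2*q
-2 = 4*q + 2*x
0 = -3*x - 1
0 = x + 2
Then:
No Solution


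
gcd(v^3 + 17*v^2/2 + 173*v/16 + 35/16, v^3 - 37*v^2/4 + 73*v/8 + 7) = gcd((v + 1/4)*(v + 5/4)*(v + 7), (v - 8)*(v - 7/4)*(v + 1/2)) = 1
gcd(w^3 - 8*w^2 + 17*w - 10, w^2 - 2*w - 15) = w - 5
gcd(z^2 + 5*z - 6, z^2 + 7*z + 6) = z + 6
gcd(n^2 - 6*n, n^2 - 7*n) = n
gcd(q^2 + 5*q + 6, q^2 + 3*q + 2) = q + 2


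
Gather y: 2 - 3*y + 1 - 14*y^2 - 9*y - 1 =-14*y^2 - 12*y + 2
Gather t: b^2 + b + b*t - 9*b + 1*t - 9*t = b^2 - 8*b + t*(b - 8)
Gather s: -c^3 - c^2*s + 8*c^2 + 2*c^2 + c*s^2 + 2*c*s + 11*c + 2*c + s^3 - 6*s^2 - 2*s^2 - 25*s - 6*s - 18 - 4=-c^3 + 10*c^2 + 13*c + s^3 + s^2*(c - 8) + s*(-c^2 + 2*c - 31) - 22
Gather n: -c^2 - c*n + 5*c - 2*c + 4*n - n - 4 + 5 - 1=-c^2 + 3*c + n*(3 - c)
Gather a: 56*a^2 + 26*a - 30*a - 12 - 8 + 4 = 56*a^2 - 4*a - 16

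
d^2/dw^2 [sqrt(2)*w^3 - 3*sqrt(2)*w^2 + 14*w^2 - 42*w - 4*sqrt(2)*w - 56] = 6*sqrt(2)*w - 6*sqrt(2) + 28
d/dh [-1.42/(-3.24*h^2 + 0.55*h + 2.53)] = (0.781 - 9.2016*h)/(-3.24*h^2 + 0.55*h + 2.53)^2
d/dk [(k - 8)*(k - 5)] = 2*k - 13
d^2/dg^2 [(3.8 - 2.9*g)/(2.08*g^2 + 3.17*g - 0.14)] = (-(2.9*g - 3.8)*(4.16*g + 3.17)*(8.32*g + 6.34) + (36.192*g + 2.578)*(2.08*g^2 + 3.17*g - 0.14))/(2.08*g^2 + 3.17*g - 0.14)^3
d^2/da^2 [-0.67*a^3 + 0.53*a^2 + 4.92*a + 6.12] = 1.06 - 4.02*a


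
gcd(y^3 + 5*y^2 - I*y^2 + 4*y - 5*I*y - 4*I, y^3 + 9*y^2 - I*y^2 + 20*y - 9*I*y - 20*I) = y^2 + y*(4 - I) - 4*I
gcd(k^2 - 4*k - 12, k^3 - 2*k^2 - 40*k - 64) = k + 2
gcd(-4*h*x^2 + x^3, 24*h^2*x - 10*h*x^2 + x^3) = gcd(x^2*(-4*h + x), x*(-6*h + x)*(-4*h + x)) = -4*h*x + x^2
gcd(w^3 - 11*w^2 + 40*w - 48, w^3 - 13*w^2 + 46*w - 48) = w - 3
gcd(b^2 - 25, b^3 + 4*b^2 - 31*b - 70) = b - 5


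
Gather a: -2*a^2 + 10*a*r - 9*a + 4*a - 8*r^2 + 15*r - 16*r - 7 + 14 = -2*a^2 + a*(10*r - 5) - 8*r^2 - r + 7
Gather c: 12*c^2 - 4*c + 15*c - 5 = 12*c^2 + 11*c - 5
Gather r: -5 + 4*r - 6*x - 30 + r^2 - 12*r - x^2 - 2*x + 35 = r^2 - 8*r - x^2 - 8*x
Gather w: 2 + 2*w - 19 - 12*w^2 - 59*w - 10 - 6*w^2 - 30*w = -18*w^2 - 87*w - 27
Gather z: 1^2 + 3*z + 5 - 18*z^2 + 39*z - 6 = -18*z^2 + 42*z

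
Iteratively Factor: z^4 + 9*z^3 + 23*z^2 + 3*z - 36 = (z - 1)*(z^3 + 10*z^2 + 33*z + 36) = (z - 1)*(z + 3)*(z^2 + 7*z + 12) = (z - 1)*(z + 3)*(z + 4)*(z + 3)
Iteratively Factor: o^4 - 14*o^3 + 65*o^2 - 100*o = (o - 4)*(o^3 - 10*o^2 + 25*o) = (o - 5)*(o - 4)*(o^2 - 5*o) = o*(o - 5)*(o - 4)*(o - 5)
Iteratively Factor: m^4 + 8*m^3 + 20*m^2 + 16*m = (m)*(m^3 + 8*m^2 + 20*m + 16) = m*(m + 4)*(m^2 + 4*m + 4) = m*(m + 2)*(m + 4)*(m + 2)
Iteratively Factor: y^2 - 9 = (y + 3)*(y - 3)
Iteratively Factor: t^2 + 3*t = (t + 3)*(t)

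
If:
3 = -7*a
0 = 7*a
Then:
No Solution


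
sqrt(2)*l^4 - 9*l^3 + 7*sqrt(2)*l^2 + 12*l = l*(l - 3*sqrt(2))*(l - 2*sqrt(2))*(sqrt(2)*l + 1)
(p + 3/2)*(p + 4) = p^2 + 11*p/2 + 6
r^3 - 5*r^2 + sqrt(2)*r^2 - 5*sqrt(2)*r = r*(r - 5)*(r + sqrt(2))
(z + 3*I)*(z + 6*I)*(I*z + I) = I*z^3 - 9*z^2 + I*z^2 - 9*z - 18*I*z - 18*I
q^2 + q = q*(q + 1)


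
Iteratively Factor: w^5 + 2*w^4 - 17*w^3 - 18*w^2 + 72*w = (w + 4)*(w^4 - 2*w^3 - 9*w^2 + 18*w) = (w - 3)*(w + 4)*(w^3 + w^2 - 6*w) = (w - 3)*(w + 3)*(w + 4)*(w^2 - 2*w) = (w - 3)*(w - 2)*(w + 3)*(w + 4)*(w)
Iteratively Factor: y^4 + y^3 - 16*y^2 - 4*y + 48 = (y + 2)*(y^3 - y^2 - 14*y + 24) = (y - 3)*(y + 2)*(y^2 + 2*y - 8) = (y - 3)*(y - 2)*(y + 2)*(y + 4)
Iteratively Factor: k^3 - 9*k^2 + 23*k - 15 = (k - 5)*(k^2 - 4*k + 3) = (k - 5)*(k - 1)*(k - 3)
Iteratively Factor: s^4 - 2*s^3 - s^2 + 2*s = (s + 1)*(s^3 - 3*s^2 + 2*s) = s*(s + 1)*(s^2 - 3*s + 2) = s*(s - 2)*(s + 1)*(s - 1)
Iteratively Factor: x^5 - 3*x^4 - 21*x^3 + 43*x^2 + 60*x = (x - 5)*(x^4 + 2*x^3 - 11*x^2 - 12*x) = (x - 5)*(x + 1)*(x^3 + x^2 - 12*x) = (x - 5)*(x + 1)*(x + 4)*(x^2 - 3*x) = x*(x - 5)*(x + 1)*(x + 4)*(x - 3)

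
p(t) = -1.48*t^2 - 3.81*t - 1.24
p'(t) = -2.96*t - 3.81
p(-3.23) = -4.37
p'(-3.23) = 5.75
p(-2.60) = -1.34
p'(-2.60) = 3.89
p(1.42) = -9.63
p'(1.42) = -8.01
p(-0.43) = 0.12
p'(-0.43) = -2.54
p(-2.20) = -0.02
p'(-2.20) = 2.70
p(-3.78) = -7.99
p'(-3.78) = 7.38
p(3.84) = -37.69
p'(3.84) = -15.18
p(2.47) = -19.68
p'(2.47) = -11.12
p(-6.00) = -31.66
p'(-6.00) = 13.95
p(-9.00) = -86.83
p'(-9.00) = 22.83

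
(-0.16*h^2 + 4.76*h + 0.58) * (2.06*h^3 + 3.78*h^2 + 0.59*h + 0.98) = -0.3296*h^5 + 9.2008*h^4 + 19.0932*h^3 + 4.844*h^2 + 5.007*h + 0.5684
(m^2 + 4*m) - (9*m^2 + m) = -8*m^2 + 3*m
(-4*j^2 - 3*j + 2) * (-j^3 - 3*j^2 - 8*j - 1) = 4*j^5 + 15*j^4 + 39*j^3 + 22*j^2 - 13*j - 2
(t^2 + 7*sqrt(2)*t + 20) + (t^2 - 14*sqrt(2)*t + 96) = 2*t^2 - 7*sqrt(2)*t + 116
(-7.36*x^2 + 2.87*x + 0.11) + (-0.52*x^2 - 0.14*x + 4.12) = -7.88*x^2 + 2.73*x + 4.23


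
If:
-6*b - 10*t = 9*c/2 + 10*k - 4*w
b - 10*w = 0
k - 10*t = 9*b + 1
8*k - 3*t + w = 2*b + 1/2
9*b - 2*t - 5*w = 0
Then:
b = -50/2649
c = 370/2649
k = 74/2649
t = -425/5298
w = -5/2649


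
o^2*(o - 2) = o^3 - 2*o^2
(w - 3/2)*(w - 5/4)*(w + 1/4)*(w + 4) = w^4 + 3*w^3/2 - 141*w^2/16 + 167*w/32 + 15/8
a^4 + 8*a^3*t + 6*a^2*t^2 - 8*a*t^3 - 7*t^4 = (a - t)*(a + t)^2*(a + 7*t)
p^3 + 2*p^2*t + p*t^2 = p*(p + t)^2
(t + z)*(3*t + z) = 3*t^2 + 4*t*z + z^2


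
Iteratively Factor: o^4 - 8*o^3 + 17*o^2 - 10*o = (o - 2)*(o^3 - 6*o^2 + 5*o) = (o - 2)*(o - 1)*(o^2 - 5*o) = (o - 5)*(o - 2)*(o - 1)*(o)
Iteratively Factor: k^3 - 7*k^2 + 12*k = (k - 3)*(k^2 - 4*k) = (k - 4)*(k - 3)*(k)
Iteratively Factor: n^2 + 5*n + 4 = (n + 4)*(n + 1)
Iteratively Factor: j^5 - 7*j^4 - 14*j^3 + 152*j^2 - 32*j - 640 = (j + 2)*(j^4 - 9*j^3 + 4*j^2 + 144*j - 320) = (j - 4)*(j + 2)*(j^3 - 5*j^2 - 16*j + 80) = (j - 4)*(j + 2)*(j + 4)*(j^2 - 9*j + 20) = (j - 5)*(j - 4)*(j + 2)*(j + 4)*(j - 4)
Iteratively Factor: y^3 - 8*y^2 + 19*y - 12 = (y - 4)*(y^2 - 4*y + 3) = (y - 4)*(y - 1)*(y - 3)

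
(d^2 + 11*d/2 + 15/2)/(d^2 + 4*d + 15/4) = 2*(d + 3)/(2*d + 3)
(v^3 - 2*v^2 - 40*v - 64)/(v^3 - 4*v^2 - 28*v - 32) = (v + 4)/(v + 2)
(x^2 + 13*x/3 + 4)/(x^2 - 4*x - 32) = (x^2 + 13*x/3 + 4)/(x^2 - 4*x - 32)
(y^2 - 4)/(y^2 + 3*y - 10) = (y + 2)/(y + 5)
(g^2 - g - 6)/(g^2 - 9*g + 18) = (g + 2)/(g - 6)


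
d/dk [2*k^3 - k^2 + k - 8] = 6*k^2 - 2*k + 1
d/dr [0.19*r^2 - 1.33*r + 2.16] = 0.38*r - 1.33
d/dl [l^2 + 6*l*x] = 2*l + 6*x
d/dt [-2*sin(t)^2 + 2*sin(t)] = -2*sin(2*t) + 2*cos(t)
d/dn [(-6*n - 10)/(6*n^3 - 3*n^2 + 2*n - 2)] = 2*(36*n^3 + 81*n^2 - 30*n + 16)/(36*n^6 - 36*n^5 + 33*n^4 - 36*n^3 + 16*n^2 - 8*n + 4)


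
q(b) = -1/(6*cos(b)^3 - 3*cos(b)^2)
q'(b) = -(18*sin(b)*cos(b)^2 - 6*sin(b)*cos(b))/(6*cos(b)^3 - 3*cos(b)^2)^2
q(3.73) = 0.18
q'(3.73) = 0.32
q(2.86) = 0.12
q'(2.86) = -0.10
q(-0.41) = -0.48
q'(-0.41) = 0.87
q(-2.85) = 0.12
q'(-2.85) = 0.10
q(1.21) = 9.10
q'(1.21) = -9.69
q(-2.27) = 0.35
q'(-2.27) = 1.07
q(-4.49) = 4.75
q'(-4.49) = -48.49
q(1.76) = 6.85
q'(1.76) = -81.29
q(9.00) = 0.14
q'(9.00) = -0.17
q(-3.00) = 0.11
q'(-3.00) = 0.04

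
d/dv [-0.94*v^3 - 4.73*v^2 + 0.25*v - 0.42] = -2.82*v^2 - 9.46*v + 0.25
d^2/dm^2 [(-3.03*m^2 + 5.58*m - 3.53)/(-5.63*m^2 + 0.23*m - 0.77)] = (1.13686837721616e-13*m^4 - 345.89031*m^3 + 592.528224*m^2 + 117.713166*m - 28.615794)/(178.453547*m^6 - 21.870861*m^5 + 74.11332*m^4 - 5.994605*m^3 + 10.13628*m^2 - 0.409101*m + 0.456533)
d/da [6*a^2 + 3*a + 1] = 12*a + 3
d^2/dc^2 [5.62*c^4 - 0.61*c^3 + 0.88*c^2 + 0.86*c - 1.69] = 67.44*c^2 - 3.66*c + 1.76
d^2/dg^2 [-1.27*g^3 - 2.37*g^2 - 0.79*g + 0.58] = -7.62*g - 4.74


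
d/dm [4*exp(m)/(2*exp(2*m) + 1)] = (4 - 8*exp(2*m))*exp(m)/(4*exp(4*m) + 4*exp(2*m) + 1)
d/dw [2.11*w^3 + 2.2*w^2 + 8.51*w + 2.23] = 6.33*w^2 + 4.4*w + 8.51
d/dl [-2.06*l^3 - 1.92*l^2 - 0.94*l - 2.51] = -6.18*l^2 - 3.84*l - 0.94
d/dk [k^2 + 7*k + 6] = 2*k + 7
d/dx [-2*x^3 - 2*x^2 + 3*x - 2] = -6*x^2 - 4*x + 3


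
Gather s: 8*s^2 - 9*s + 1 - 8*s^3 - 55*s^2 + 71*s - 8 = -8*s^3 - 47*s^2 + 62*s - 7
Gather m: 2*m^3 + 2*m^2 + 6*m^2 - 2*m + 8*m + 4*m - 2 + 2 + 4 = 2*m^3 + 8*m^2 + 10*m + 4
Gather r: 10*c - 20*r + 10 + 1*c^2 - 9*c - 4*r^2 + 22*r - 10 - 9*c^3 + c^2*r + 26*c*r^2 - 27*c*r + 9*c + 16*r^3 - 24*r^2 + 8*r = -9*c^3 + c^2 + 10*c + 16*r^3 + r^2*(26*c - 28) + r*(c^2 - 27*c + 10)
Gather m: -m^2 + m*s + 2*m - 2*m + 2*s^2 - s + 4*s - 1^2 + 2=-m^2 + m*s + 2*s^2 + 3*s + 1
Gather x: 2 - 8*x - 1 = 1 - 8*x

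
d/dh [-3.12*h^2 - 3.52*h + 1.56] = -6.24*h - 3.52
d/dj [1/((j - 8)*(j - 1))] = (9 - 2*j)/(j^4 - 18*j^3 + 97*j^2 - 144*j + 64)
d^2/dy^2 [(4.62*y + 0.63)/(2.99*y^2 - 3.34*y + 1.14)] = ((27.0942 - 82.8828*y)*(2.99*y^2 - 3.34*y + 1.14) + (4.62*y + 0.63)*(5.98*y - 3.34)*(11.96*y - 6.68))/(2.99*y^2 - 3.34*y + 1.14)^3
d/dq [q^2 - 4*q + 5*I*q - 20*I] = 2*q - 4 + 5*I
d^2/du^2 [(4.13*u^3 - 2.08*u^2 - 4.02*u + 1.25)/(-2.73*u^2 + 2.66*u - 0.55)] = (5.6843418860808e-14*u^5 + 44.0883379999999*u^3 - 38.38233*u^2 + 10.75137*u - 0.914330000000003)/(20.346417*u^6 - 59.474142*u^5 + 70.246449*u^4 - 42.785036*u^3 + 14.152215*u^2 - 2.41395*u + 0.166375)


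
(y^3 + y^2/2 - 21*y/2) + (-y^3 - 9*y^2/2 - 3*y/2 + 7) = -4*y^2 - 12*y + 7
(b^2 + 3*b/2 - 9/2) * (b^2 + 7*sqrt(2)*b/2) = b^4 + 3*b^3/2 + 7*sqrt(2)*b^3/2 - 9*b^2/2 + 21*sqrt(2)*b^2/4 - 63*sqrt(2)*b/4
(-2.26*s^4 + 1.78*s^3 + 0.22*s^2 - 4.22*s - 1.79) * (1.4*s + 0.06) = -3.164*s^5 + 2.3564*s^4 + 0.4148*s^3 - 5.8948*s^2 - 2.7592*s - 0.1074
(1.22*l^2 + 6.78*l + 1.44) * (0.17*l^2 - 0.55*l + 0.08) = 0.2074*l^4 + 0.4816*l^3 - 3.3866*l^2 - 0.2496*l + 0.1152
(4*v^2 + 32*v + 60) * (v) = 4*v^3 + 32*v^2 + 60*v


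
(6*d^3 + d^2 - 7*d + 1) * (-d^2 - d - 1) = -6*d^5 - 7*d^4 + 5*d^2 + 6*d - 1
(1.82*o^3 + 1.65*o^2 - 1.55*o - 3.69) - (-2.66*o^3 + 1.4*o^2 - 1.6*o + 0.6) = 4.48*o^3 + 0.25*o^2 + 0.05*o - 4.29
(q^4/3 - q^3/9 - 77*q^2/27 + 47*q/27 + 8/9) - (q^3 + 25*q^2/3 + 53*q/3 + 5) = q^4/3 - 10*q^3/9 - 302*q^2/27 - 430*q/27 - 37/9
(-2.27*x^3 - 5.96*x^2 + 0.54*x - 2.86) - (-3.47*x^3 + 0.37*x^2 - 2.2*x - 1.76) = 1.2*x^3 - 6.33*x^2 + 2.74*x - 1.1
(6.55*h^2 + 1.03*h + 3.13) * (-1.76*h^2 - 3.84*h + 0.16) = -11.528*h^4 - 26.9648*h^3 - 8.416*h^2 - 11.8544*h + 0.5008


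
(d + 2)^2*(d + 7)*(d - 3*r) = d^4 - 3*d^3*r + 11*d^3 - 33*d^2*r + 32*d^2 - 96*d*r + 28*d - 84*r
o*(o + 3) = o^2 + 3*o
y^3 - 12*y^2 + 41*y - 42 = (y - 7)*(y - 3)*(y - 2)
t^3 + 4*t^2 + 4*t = t*(t + 2)^2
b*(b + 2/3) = b^2 + 2*b/3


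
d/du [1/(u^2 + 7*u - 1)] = (-2*u - 7)/(u^2 + 7*u - 1)^2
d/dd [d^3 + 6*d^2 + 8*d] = 3*d^2 + 12*d + 8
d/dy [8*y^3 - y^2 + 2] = 2*y*(12*y - 1)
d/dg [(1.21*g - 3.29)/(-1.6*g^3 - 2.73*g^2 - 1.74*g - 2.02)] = (3.872*g^3 - 12.4887*g^2 - 17.9634*g - 8.1688)/(2.56*g^6 + 8.736*g^5 + 13.0209*g^4 + 15.9644*g^3 + 14.0568*g^2 + 7.0296*g + 4.0804)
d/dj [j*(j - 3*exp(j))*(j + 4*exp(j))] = j^2*exp(j) + 3*j^2 - 24*j*exp(2*j) + 2*j*exp(j) - 12*exp(2*j)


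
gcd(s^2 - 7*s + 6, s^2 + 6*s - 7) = s - 1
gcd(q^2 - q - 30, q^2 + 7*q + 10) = q + 5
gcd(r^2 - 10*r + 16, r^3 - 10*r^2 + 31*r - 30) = r - 2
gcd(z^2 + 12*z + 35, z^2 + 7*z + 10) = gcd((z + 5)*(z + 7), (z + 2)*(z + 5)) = z + 5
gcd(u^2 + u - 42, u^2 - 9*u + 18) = u - 6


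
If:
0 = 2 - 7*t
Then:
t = 2/7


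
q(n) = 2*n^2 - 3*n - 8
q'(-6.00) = -27.00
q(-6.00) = 82.00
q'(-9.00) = -39.00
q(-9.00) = 181.00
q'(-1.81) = -10.24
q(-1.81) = 3.98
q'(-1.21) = -7.84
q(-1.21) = -1.44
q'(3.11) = 9.44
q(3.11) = 2.01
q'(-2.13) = -11.52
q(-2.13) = 7.46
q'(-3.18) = -15.72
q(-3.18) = 21.76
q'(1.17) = 1.68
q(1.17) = -8.77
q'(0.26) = -1.96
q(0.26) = -8.64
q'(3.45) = 10.80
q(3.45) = 5.46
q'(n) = 4*n - 3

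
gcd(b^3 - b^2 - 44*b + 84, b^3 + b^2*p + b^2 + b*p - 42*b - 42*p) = b^2 + b - 42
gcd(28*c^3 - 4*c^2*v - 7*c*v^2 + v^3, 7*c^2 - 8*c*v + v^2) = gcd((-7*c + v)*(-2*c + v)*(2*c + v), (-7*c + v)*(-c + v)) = -7*c + v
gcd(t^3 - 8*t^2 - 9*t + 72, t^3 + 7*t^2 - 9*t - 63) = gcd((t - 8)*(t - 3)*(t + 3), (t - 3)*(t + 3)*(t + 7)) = t^2 - 9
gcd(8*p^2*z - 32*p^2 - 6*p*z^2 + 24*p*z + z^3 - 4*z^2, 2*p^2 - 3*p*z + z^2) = -2*p + z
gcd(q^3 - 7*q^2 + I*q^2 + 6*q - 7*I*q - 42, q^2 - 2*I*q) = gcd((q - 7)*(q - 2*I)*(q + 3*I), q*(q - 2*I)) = q - 2*I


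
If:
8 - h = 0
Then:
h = 8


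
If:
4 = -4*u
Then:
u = -1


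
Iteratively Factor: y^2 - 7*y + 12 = (y - 3)*(y - 4)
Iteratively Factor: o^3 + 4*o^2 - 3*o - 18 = (o + 3)*(o^2 + o - 6) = (o + 3)^2*(o - 2)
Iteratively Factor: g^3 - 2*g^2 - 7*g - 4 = (g - 4)*(g^2 + 2*g + 1) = (g - 4)*(g + 1)*(g + 1)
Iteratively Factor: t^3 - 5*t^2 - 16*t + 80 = (t - 5)*(t^2 - 16) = (t - 5)*(t + 4)*(t - 4)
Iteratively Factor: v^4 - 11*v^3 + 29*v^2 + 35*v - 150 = (v - 5)*(v^3 - 6*v^2 - v + 30) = (v - 5)*(v - 3)*(v^2 - 3*v - 10) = (v - 5)*(v - 3)*(v + 2)*(v - 5)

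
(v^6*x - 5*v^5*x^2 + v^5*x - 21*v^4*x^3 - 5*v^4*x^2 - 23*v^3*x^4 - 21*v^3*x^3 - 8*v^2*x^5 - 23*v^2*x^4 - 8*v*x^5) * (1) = v^6*x - 5*v^5*x^2 + v^5*x - 21*v^4*x^3 - 5*v^4*x^2 - 23*v^3*x^4 - 21*v^3*x^3 - 8*v^2*x^5 - 23*v^2*x^4 - 8*v*x^5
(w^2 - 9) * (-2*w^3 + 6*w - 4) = -2*w^5 + 24*w^3 - 4*w^2 - 54*w + 36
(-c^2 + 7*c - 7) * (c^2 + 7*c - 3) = -c^4 + 45*c^2 - 70*c + 21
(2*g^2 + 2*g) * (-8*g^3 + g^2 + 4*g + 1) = -16*g^5 - 14*g^4 + 10*g^3 + 10*g^2 + 2*g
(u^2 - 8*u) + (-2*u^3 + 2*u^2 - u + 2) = -2*u^3 + 3*u^2 - 9*u + 2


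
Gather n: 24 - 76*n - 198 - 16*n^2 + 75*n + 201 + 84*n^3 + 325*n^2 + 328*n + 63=84*n^3 + 309*n^2 + 327*n + 90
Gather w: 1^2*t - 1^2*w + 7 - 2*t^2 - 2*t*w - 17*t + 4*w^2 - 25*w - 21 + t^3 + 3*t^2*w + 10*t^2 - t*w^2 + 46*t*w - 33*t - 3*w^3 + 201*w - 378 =t^3 + 8*t^2 - 49*t - 3*w^3 + w^2*(4 - t) + w*(3*t^2 + 44*t + 175) - 392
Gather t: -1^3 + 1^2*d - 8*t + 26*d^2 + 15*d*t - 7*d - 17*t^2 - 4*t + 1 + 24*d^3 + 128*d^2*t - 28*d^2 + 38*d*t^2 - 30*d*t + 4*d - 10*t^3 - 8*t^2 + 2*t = 24*d^3 - 2*d^2 - 2*d - 10*t^3 + t^2*(38*d - 25) + t*(128*d^2 - 15*d - 10)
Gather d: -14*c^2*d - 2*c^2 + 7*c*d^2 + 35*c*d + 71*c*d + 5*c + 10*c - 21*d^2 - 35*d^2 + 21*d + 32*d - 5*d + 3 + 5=-2*c^2 + 15*c + d^2*(7*c - 56) + d*(-14*c^2 + 106*c + 48) + 8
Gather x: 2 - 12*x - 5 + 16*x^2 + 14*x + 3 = 16*x^2 + 2*x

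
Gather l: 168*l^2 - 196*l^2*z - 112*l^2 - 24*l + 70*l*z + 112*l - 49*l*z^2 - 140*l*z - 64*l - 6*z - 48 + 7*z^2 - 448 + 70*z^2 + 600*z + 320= l^2*(56 - 196*z) + l*(-49*z^2 - 70*z + 24) + 77*z^2 + 594*z - 176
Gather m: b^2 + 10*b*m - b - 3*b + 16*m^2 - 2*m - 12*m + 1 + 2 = b^2 - 4*b + 16*m^2 + m*(10*b - 14) + 3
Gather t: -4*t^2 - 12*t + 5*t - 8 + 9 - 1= -4*t^2 - 7*t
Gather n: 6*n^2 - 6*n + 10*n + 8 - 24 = 6*n^2 + 4*n - 16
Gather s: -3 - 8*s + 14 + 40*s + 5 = 32*s + 16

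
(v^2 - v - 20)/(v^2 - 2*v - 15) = (v + 4)/(v + 3)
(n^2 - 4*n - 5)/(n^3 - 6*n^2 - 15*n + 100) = (n + 1)/(n^2 - n - 20)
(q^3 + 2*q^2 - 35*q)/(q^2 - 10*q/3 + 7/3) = 3*q*(q^2 + 2*q - 35)/(3*q^2 - 10*q + 7)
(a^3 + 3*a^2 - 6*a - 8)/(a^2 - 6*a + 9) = (a^3 + 3*a^2 - 6*a - 8)/(a^2 - 6*a + 9)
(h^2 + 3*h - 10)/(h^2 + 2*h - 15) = (h - 2)/(h - 3)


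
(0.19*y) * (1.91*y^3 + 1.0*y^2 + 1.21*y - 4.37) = 0.3629*y^4 + 0.19*y^3 + 0.2299*y^2 - 0.8303*y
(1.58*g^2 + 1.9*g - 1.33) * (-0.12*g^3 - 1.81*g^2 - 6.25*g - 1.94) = -0.1896*g^5 - 3.0878*g^4 - 13.1544*g^3 - 12.5329*g^2 + 4.6265*g + 2.5802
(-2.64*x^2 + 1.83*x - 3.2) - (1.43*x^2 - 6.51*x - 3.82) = -4.07*x^2 + 8.34*x + 0.62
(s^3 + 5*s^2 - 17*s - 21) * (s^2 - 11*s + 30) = s^5 - 6*s^4 - 42*s^3 + 316*s^2 - 279*s - 630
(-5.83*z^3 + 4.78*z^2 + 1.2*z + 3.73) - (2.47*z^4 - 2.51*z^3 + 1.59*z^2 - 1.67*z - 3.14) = -2.47*z^4 - 3.32*z^3 + 3.19*z^2 + 2.87*z + 6.87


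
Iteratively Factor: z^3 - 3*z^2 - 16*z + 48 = (z - 3)*(z^2 - 16) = (z - 4)*(z - 3)*(z + 4)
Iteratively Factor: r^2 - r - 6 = (r + 2)*(r - 3)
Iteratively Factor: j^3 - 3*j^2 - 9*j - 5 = (j + 1)*(j^2 - 4*j - 5) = (j - 5)*(j + 1)*(j + 1)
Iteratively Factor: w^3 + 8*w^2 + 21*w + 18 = (w + 3)*(w^2 + 5*w + 6) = (w + 3)^2*(w + 2)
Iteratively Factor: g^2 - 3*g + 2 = (g - 2)*(g - 1)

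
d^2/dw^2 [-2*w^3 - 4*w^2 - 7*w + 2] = -12*w - 8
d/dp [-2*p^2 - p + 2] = -4*p - 1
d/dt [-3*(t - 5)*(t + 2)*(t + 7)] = -9*t^2 - 24*t + 93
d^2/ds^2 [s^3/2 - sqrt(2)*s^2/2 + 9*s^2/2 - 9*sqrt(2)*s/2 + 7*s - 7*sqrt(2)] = 3*s - sqrt(2) + 9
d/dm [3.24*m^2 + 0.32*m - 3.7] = 6.48*m + 0.32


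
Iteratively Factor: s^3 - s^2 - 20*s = (s - 5)*(s^2 + 4*s) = (s - 5)*(s + 4)*(s)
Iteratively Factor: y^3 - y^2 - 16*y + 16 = (y - 4)*(y^2 + 3*y - 4) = (y - 4)*(y + 4)*(y - 1)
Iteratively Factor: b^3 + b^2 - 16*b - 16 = (b + 4)*(b^2 - 3*b - 4) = (b + 1)*(b + 4)*(b - 4)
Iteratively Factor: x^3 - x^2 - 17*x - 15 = (x + 1)*(x^2 - 2*x - 15) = (x + 1)*(x + 3)*(x - 5)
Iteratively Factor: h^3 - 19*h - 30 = (h + 3)*(h^2 - 3*h - 10) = (h - 5)*(h + 3)*(h + 2)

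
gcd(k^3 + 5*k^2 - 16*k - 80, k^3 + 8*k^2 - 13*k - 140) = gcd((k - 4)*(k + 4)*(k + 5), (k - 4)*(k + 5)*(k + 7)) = k^2 + k - 20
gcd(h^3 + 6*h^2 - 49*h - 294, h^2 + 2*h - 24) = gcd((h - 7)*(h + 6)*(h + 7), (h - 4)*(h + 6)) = h + 6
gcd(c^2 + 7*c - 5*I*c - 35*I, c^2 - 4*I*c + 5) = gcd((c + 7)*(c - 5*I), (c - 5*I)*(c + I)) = c - 5*I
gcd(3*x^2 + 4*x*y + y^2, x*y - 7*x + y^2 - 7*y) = x + y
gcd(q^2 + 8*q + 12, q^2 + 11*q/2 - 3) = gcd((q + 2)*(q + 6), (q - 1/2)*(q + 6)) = q + 6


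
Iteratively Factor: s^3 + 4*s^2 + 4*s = (s + 2)*(s^2 + 2*s) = s*(s + 2)*(s + 2)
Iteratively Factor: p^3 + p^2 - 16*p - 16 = (p + 4)*(p^2 - 3*p - 4) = (p + 1)*(p + 4)*(p - 4)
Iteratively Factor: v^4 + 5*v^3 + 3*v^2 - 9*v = (v + 3)*(v^3 + 2*v^2 - 3*v) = (v - 1)*(v + 3)*(v^2 + 3*v) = v*(v - 1)*(v + 3)*(v + 3)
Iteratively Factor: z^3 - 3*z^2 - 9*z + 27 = (z + 3)*(z^2 - 6*z + 9) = (z - 3)*(z + 3)*(z - 3)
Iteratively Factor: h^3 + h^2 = (h + 1)*(h^2) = h*(h + 1)*(h)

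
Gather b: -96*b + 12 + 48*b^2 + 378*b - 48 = 48*b^2 + 282*b - 36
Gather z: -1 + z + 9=z + 8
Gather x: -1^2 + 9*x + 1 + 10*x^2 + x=10*x^2 + 10*x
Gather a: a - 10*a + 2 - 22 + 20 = -9*a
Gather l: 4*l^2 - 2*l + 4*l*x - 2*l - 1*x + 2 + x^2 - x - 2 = 4*l^2 + l*(4*x - 4) + x^2 - 2*x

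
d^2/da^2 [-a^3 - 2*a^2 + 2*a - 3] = -6*a - 4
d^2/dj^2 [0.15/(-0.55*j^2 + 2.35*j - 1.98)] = (0.09075*j^2 - 0.38775*j - 0.15*(1.1*j - 2.35)*(2.2*j - 4.7) + 0.3267)/(0.55*j^2 - 2.35*j + 1.98)^3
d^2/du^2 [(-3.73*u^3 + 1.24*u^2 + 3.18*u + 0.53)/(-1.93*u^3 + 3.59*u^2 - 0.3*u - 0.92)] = (42.4503500000001*u^6 - 84.0291120000001*u^5 + 33.3411360000001*u^4 + 33.9332439999999*u^3 + 6.53556600000002*u^2 - 35.003724*u - 3.94008)/(7.189057*u^9 - 40.117173*u^8 + 77.974509*u^7 - 48.459215*u^6 - 26.126034*u^5 + 37.797936*u^4 - 1.017384*u^3 - 8.867328*u^2 + 0.76176*u + 0.778688)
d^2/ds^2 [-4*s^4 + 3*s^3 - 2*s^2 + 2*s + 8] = -48*s^2 + 18*s - 4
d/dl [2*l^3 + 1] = 6*l^2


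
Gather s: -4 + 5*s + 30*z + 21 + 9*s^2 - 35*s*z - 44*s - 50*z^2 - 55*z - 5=9*s^2 + s*(-35*z - 39) - 50*z^2 - 25*z + 12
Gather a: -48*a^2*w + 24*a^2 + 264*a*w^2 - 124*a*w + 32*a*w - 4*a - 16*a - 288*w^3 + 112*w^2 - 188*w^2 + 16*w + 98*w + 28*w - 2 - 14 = a^2*(24 - 48*w) + a*(264*w^2 - 92*w - 20) - 288*w^3 - 76*w^2 + 142*w - 16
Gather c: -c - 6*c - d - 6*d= -7*c - 7*d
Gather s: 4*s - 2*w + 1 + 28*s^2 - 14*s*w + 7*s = 28*s^2 + s*(11 - 14*w) - 2*w + 1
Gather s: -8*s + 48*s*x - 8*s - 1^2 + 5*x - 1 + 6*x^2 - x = s*(48*x - 16) + 6*x^2 + 4*x - 2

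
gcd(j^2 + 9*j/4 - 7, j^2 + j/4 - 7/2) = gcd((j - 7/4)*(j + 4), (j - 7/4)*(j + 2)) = j - 7/4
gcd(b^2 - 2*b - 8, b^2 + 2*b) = b + 2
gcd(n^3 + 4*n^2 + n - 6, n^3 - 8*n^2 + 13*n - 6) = n - 1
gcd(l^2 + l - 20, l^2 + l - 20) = l^2 + l - 20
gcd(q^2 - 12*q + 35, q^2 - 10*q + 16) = 1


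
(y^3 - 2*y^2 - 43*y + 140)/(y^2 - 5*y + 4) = (y^2 + 2*y - 35)/(y - 1)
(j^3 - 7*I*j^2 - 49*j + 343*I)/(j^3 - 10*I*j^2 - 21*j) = (j^2 - 49)/(j*(j - 3*I))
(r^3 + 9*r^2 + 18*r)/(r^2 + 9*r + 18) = r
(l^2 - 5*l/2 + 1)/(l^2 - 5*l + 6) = (l - 1/2)/(l - 3)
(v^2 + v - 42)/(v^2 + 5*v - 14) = (v - 6)/(v - 2)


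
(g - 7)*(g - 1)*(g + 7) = g^3 - g^2 - 49*g + 49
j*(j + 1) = j^2 + j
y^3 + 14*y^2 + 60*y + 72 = (y + 2)*(y + 6)^2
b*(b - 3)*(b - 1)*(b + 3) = b^4 - b^3 - 9*b^2 + 9*b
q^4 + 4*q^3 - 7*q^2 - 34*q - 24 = (q - 3)*(q + 1)*(q + 2)*(q + 4)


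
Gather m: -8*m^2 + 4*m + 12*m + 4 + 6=-8*m^2 + 16*m + 10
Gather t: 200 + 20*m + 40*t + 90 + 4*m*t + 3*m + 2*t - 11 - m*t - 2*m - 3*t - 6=21*m + t*(3*m + 39) + 273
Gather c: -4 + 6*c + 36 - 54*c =32 - 48*c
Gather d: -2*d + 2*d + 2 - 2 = 0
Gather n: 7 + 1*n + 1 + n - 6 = 2*n + 2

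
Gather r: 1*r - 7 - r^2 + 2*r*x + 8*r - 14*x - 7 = -r^2 + r*(2*x + 9) - 14*x - 14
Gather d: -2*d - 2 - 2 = -2*d - 4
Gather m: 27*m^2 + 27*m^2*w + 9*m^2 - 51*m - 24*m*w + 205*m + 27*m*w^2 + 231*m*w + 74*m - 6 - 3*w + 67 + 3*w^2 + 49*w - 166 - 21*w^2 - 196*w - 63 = m^2*(27*w + 36) + m*(27*w^2 + 207*w + 228) - 18*w^2 - 150*w - 168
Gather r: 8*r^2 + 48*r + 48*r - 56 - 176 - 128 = 8*r^2 + 96*r - 360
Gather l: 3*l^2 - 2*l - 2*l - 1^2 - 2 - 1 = 3*l^2 - 4*l - 4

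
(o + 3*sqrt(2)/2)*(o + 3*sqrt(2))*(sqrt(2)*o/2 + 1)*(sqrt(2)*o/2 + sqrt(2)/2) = o^4/2 + o^3/2 + 11*sqrt(2)*o^3/4 + 11*sqrt(2)*o^2/4 + 9*o^2 + 9*sqrt(2)*o/2 + 9*o + 9*sqrt(2)/2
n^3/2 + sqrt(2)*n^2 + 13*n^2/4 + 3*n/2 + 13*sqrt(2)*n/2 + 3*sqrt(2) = (n/2 + sqrt(2))*(n + 1/2)*(n + 6)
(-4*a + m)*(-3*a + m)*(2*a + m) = 24*a^3 - 2*a^2*m - 5*a*m^2 + m^3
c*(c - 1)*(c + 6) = c^3 + 5*c^2 - 6*c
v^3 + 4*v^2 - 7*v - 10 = (v - 2)*(v + 1)*(v + 5)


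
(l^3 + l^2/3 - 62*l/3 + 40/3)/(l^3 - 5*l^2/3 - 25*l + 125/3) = (3*l^2 - 14*l + 8)/(3*l^2 - 20*l + 25)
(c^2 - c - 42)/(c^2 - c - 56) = (-c^2 + c + 42)/(-c^2 + c + 56)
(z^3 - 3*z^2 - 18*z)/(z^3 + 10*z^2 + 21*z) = (z - 6)/(z + 7)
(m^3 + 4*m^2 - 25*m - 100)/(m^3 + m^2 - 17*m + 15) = (m^2 - m - 20)/(m^2 - 4*m + 3)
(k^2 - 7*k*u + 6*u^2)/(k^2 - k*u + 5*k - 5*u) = (k - 6*u)/(k + 5)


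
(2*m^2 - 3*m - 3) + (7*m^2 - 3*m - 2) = 9*m^2 - 6*m - 5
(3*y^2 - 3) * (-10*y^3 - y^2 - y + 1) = -30*y^5 - 3*y^4 + 27*y^3 + 6*y^2 + 3*y - 3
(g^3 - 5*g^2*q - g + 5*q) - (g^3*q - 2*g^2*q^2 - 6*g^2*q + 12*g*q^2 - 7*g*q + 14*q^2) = -g^3*q + g^3 + 2*g^2*q^2 + g^2*q - 12*g*q^2 + 7*g*q - g - 14*q^2 + 5*q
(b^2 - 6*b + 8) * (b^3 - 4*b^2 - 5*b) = b^5 - 10*b^4 + 27*b^3 - 2*b^2 - 40*b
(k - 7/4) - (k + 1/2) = -9/4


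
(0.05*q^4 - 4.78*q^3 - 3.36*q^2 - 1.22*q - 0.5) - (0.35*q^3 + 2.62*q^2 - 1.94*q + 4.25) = 0.05*q^4 - 5.13*q^3 - 5.98*q^2 + 0.72*q - 4.75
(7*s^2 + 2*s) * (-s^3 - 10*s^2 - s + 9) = -7*s^5 - 72*s^4 - 27*s^3 + 61*s^2 + 18*s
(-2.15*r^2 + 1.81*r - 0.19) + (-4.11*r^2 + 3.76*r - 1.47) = -6.26*r^2 + 5.57*r - 1.66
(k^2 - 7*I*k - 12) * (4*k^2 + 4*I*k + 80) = 4*k^4 - 24*I*k^3 + 60*k^2 - 608*I*k - 960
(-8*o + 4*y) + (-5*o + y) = -13*o + 5*y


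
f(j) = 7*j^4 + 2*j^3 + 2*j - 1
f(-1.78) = 54.43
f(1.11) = 14.58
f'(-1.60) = -97.33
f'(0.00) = 2.00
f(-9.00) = 44450.00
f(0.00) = -1.00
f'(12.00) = 49250.00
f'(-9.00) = -19924.00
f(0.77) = 3.91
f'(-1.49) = -77.30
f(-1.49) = 23.91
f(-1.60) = 33.48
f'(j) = 28*j^3 + 6*j^2 + 2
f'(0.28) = 3.09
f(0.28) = -0.35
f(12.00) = 148631.00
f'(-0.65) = -3.15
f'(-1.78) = -136.90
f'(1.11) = 47.69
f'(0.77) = 18.34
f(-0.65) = -1.60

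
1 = 1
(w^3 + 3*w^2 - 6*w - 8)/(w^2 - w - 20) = (w^2 - w - 2)/(w - 5)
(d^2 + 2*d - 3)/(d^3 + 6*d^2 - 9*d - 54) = (d - 1)/(d^2 + 3*d - 18)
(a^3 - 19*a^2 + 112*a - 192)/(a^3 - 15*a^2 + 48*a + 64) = (a - 3)/(a + 1)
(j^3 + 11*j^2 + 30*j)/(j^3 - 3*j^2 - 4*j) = (j^2 + 11*j + 30)/(j^2 - 3*j - 4)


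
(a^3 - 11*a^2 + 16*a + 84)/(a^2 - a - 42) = (a^2 - 4*a - 12)/(a + 6)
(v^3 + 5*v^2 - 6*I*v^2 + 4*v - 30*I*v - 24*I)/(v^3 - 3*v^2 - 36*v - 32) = (v - 6*I)/(v - 8)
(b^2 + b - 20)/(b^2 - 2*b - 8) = (b + 5)/(b + 2)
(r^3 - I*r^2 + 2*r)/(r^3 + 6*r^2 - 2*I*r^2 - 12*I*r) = (r + I)/(r + 6)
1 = 1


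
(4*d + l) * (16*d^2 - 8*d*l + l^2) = 64*d^3 - 16*d^2*l - 4*d*l^2 + l^3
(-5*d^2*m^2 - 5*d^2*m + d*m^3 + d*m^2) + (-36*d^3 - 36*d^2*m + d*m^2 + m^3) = -36*d^3 - 5*d^2*m^2 - 41*d^2*m + d*m^3 + 2*d*m^2 + m^3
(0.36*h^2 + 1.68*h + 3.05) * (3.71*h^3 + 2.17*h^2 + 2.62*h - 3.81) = 1.3356*h^5 + 7.014*h^4 + 15.9043*h^3 + 9.6485*h^2 + 1.5902*h - 11.6205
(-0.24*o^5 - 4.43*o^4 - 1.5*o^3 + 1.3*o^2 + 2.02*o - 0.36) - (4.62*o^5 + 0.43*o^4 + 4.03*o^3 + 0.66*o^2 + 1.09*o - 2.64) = -4.86*o^5 - 4.86*o^4 - 5.53*o^3 + 0.64*o^2 + 0.93*o + 2.28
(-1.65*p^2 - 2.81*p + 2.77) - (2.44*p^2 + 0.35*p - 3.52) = -4.09*p^2 - 3.16*p + 6.29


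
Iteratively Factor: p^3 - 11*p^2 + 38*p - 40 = (p - 5)*(p^2 - 6*p + 8) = (p - 5)*(p - 2)*(p - 4)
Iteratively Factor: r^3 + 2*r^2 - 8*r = (r - 2)*(r^2 + 4*r) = (r - 2)*(r + 4)*(r)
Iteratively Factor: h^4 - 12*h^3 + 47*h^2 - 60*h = (h - 4)*(h^3 - 8*h^2 + 15*h) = (h - 5)*(h - 4)*(h^2 - 3*h) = (h - 5)*(h - 4)*(h - 3)*(h)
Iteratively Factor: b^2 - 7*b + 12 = (b - 4)*(b - 3)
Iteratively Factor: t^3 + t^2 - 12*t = (t + 4)*(t^2 - 3*t) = t*(t + 4)*(t - 3)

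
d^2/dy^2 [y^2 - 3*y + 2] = 2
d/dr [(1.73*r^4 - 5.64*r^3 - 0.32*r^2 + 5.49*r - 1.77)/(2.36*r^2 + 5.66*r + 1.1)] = (8.1656*r^5 + 16.065*r^4 - 56.2328*r^3 - 33.3796*r^2 + 7.6504*r + 16.0572)/(5.5696*r^4 + 26.7152*r^3 + 37.2276*r^2 + 12.452*r + 1.21)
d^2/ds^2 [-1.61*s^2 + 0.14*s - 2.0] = -3.22000000000000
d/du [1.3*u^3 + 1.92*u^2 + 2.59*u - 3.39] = 3.9*u^2 + 3.84*u + 2.59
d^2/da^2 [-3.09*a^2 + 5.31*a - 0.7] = -6.18000000000000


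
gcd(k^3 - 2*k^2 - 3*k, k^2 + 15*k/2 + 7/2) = 1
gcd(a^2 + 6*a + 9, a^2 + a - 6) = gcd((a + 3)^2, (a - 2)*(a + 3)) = a + 3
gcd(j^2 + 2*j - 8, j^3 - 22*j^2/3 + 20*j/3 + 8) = j - 2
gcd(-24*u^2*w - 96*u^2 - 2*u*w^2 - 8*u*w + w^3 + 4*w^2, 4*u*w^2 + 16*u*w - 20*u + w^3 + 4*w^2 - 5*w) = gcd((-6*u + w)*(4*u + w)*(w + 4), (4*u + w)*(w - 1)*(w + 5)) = 4*u + w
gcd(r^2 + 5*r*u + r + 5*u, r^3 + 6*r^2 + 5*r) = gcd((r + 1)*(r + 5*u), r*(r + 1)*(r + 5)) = r + 1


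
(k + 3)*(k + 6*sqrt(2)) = k^2 + 3*k + 6*sqrt(2)*k + 18*sqrt(2)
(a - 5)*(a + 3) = a^2 - 2*a - 15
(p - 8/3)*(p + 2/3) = p^2 - 2*p - 16/9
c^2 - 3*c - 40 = (c - 8)*(c + 5)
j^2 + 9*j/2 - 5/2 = (j - 1/2)*(j + 5)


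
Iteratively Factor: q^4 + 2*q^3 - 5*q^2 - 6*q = (q)*(q^3 + 2*q^2 - 5*q - 6) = q*(q + 1)*(q^2 + q - 6) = q*(q - 2)*(q + 1)*(q + 3)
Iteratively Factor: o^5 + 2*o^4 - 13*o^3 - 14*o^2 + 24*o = (o)*(o^4 + 2*o^3 - 13*o^2 - 14*o + 24) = o*(o - 1)*(o^3 + 3*o^2 - 10*o - 24) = o*(o - 1)*(o + 4)*(o^2 - o - 6) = o*(o - 3)*(o - 1)*(o + 4)*(o + 2)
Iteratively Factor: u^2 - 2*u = (u - 2)*(u)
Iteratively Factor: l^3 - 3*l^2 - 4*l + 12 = (l - 3)*(l^2 - 4) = (l - 3)*(l - 2)*(l + 2)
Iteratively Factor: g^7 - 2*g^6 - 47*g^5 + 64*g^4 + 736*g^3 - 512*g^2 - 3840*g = (g - 5)*(g^6 + 3*g^5 - 32*g^4 - 96*g^3 + 256*g^2 + 768*g) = (g - 5)*(g - 4)*(g^5 + 7*g^4 - 4*g^3 - 112*g^2 - 192*g) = (g - 5)*(g - 4)^2*(g^4 + 11*g^3 + 40*g^2 + 48*g) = (g - 5)*(g - 4)^2*(g + 3)*(g^3 + 8*g^2 + 16*g) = (g - 5)*(g - 4)^2*(g + 3)*(g + 4)*(g^2 + 4*g) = (g - 5)*(g - 4)^2*(g + 3)*(g + 4)^2*(g)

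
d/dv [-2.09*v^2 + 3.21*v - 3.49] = 3.21 - 4.18*v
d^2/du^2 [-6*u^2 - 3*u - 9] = -12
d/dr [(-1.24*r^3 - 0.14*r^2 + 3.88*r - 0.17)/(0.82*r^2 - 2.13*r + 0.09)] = (-1.0168*r^4 + 5.2824*r^3 - 3.2182*r^2 + 0.2536*r - 0.0129000000000001)/(0.6724*r^4 - 3.4932*r^3 + 4.6845*r^2 - 0.3834*r + 0.0081)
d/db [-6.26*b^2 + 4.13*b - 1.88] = 4.13 - 12.52*b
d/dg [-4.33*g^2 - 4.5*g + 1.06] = -8.66*g - 4.5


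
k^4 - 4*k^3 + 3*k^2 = k^2*(k - 3)*(k - 1)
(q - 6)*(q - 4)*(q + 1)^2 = q^4 - 8*q^3 + 5*q^2 + 38*q + 24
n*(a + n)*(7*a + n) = 7*a^2*n + 8*a*n^2 + n^3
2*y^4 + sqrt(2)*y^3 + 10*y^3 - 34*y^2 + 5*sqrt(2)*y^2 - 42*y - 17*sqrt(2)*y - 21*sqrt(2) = (y - 3)*(y + 7)*(sqrt(2)*y + 1)*(sqrt(2)*y + sqrt(2))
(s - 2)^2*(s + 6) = s^3 + 2*s^2 - 20*s + 24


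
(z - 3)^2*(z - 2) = z^3 - 8*z^2 + 21*z - 18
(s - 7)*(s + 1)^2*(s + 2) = s^4 - 3*s^3 - 23*s^2 - 33*s - 14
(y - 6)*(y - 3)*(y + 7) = y^3 - 2*y^2 - 45*y + 126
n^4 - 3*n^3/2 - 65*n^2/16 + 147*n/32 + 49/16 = (n - 2)*(n - 7/4)*(n + 1/2)*(n + 7/4)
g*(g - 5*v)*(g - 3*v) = g^3 - 8*g^2*v + 15*g*v^2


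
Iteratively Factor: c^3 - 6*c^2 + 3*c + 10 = (c - 2)*(c^2 - 4*c - 5) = (c - 5)*(c - 2)*(c + 1)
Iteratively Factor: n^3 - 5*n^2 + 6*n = (n - 2)*(n^2 - 3*n) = n*(n - 2)*(n - 3)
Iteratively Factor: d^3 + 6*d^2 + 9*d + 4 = (d + 1)*(d^2 + 5*d + 4) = (d + 1)^2*(d + 4)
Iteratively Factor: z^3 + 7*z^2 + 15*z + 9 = (z + 3)*(z^2 + 4*z + 3) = (z + 1)*(z + 3)*(z + 3)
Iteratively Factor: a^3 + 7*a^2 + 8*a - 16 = (a + 4)*(a^2 + 3*a - 4) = (a + 4)^2*(a - 1)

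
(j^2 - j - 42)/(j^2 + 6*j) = (j - 7)/j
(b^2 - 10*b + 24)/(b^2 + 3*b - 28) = (b - 6)/(b + 7)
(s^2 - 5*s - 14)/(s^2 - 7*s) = (s + 2)/s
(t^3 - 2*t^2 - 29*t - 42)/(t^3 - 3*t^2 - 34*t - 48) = (t - 7)/(t - 8)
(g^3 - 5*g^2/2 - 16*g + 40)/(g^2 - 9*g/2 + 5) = (g^2 - 16)/(g - 2)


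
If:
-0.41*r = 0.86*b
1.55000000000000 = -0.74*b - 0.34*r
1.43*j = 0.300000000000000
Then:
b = -57.77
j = 0.21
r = 121.18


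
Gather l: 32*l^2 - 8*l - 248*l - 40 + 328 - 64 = 32*l^2 - 256*l + 224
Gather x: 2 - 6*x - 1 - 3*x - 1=-9*x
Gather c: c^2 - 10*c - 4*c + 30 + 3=c^2 - 14*c + 33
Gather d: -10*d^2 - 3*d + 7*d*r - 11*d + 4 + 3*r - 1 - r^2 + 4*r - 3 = -10*d^2 + d*(7*r - 14) - r^2 + 7*r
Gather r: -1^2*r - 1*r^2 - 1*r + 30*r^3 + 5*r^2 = 30*r^3 + 4*r^2 - 2*r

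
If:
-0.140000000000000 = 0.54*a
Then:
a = -0.26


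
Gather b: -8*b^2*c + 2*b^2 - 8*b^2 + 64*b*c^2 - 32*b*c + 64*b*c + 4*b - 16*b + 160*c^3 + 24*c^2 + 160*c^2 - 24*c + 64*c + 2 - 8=b^2*(-8*c - 6) + b*(64*c^2 + 32*c - 12) + 160*c^3 + 184*c^2 + 40*c - 6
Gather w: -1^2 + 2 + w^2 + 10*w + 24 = w^2 + 10*w + 25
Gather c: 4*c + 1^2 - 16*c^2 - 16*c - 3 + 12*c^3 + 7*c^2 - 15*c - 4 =12*c^3 - 9*c^2 - 27*c - 6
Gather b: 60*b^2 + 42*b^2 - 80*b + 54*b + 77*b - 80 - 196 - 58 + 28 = 102*b^2 + 51*b - 306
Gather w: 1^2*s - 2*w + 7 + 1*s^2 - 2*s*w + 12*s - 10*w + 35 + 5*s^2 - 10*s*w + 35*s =6*s^2 + 48*s + w*(-12*s - 12) + 42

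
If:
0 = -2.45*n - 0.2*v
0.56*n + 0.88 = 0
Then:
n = -1.57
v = 19.25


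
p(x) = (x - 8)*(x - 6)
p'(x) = 2*x - 14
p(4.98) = 3.08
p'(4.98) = -4.04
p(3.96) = 8.24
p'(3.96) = -6.08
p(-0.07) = 48.98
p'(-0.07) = -14.14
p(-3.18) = 102.63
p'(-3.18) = -20.36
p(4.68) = 4.38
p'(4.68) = -4.64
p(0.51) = 41.12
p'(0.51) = -12.98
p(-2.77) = 94.45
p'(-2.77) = -19.54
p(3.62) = 10.42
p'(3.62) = -6.76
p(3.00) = 15.00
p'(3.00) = -8.00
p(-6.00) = 168.00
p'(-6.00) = -26.00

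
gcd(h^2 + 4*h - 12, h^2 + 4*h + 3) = 1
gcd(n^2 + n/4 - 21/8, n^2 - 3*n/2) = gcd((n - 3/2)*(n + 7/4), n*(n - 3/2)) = n - 3/2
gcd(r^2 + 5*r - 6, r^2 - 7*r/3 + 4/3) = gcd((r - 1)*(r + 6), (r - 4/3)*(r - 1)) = r - 1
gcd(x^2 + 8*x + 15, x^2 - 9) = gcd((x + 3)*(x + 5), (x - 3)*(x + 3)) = x + 3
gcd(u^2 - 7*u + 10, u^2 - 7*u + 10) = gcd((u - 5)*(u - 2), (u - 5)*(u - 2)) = u^2 - 7*u + 10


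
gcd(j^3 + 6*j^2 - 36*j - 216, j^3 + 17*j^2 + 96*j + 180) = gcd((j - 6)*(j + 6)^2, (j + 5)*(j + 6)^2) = j^2 + 12*j + 36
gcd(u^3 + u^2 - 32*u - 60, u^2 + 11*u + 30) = u + 5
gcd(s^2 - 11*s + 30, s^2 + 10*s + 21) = 1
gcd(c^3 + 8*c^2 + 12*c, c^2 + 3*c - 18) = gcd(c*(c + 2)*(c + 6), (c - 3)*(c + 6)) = c + 6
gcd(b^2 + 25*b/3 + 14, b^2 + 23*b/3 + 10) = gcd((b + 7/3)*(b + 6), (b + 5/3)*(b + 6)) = b + 6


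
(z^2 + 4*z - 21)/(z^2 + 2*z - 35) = (z - 3)/(z - 5)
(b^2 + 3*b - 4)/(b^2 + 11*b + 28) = (b - 1)/(b + 7)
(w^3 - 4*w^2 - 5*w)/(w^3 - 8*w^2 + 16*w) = (w^2 - 4*w - 5)/(w^2 - 8*w + 16)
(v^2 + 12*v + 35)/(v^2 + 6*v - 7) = (v + 5)/(v - 1)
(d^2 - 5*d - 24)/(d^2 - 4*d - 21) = (d - 8)/(d - 7)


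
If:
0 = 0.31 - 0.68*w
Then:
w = 0.46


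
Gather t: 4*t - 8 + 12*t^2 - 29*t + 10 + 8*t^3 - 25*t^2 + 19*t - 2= 8*t^3 - 13*t^2 - 6*t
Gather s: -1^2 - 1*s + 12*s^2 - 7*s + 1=12*s^2 - 8*s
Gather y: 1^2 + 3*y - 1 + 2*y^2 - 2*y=2*y^2 + y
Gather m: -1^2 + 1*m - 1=m - 2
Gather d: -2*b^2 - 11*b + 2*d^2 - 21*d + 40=-2*b^2 - 11*b + 2*d^2 - 21*d + 40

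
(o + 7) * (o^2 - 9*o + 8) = o^3 - 2*o^2 - 55*o + 56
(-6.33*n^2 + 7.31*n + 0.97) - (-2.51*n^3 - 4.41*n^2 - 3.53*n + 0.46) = 2.51*n^3 - 1.92*n^2 + 10.84*n + 0.51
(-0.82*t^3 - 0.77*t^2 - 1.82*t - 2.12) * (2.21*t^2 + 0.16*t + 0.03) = -1.8122*t^5 - 1.8329*t^4 - 4.17*t^3 - 4.9995*t^2 - 0.3938*t - 0.0636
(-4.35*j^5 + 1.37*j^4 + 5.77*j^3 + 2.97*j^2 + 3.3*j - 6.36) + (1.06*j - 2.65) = -4.35*j^5 + 1.37*j^4 + 5.77*j^3 + 2.97*j^2 + 4.36*j - 9.01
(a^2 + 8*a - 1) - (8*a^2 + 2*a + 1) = -7*a^2 + 6*a - 2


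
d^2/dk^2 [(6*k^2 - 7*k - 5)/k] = -10/k^3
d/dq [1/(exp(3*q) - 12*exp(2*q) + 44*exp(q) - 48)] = (-3*exp(2*q) + 24*exp(q) - 44)*exp(q)/(exp(3*q) - 12*exp(2*q) + 44*exp(q) - 48)^2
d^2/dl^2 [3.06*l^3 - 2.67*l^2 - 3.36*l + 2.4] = 18.36*l - 5.34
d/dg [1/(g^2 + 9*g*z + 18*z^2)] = (-2*g - 9*z)/(g^2 + 9*g*z + 18*z^2)^2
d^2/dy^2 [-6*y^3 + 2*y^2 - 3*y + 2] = 4 - 36*y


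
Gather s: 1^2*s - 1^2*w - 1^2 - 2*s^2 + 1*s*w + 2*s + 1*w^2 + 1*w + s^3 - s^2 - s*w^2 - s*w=s^3 - 3*s^2 + s*(3 - w^2) + w^2 - 1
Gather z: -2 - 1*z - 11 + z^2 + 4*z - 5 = z^2 + 3*z - 18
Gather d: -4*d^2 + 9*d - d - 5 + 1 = -4*d^2 + 8*d - 4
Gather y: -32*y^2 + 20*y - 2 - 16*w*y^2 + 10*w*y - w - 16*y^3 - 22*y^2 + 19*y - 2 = -w - 16*y^3 + y^2*(-16*w - 54) + y*(10*w + 39) - 4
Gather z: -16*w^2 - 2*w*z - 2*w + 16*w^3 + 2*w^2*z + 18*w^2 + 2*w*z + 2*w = 16*w^3 + 2*w^2*z + 2*w^2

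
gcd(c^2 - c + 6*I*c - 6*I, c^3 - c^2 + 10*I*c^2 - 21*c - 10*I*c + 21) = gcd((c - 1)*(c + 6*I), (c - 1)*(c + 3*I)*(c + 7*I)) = c - 1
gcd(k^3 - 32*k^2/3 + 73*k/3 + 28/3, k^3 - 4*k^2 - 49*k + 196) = k^2 - 11*k + 28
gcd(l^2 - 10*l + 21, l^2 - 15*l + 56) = l - 7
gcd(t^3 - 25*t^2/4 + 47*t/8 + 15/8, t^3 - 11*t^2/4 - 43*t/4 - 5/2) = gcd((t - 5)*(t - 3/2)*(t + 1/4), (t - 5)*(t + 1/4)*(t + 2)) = t^2 - 19*t/4 - 5/4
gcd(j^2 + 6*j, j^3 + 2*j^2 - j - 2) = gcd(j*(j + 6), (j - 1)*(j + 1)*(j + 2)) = 1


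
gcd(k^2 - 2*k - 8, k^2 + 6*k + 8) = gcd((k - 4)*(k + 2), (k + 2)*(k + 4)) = k + 2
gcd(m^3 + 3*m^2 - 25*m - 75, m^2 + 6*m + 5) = m + 5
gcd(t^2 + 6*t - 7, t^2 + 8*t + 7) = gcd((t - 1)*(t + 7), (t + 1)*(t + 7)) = t + 7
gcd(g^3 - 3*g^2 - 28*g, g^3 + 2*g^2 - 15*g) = g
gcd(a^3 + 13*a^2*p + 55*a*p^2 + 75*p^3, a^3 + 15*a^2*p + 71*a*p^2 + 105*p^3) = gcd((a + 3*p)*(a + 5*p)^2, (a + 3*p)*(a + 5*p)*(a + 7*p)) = a^2 + 8*a*p + 15*p^2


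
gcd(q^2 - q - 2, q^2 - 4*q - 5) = q + 1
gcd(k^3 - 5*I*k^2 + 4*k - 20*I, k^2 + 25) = k - 5*I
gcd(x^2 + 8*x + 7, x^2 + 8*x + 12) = 1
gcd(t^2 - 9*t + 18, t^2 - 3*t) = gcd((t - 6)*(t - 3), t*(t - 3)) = t - 3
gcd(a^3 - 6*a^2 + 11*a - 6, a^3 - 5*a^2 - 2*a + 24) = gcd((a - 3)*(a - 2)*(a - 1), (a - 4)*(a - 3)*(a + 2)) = a - 3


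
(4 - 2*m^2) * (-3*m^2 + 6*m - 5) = 6*m^4 - 12*m^3 - 2*m^2 + 24*m - 20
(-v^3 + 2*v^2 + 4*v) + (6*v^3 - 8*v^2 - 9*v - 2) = 5*v^3 - 6*v^2 - 5*v - 2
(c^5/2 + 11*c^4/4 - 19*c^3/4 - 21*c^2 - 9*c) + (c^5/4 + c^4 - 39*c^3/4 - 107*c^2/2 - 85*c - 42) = 3*c^5/4 + 15*c^4/4 - 29*c^3/2 - 149*c^2/2 - 94*c - 42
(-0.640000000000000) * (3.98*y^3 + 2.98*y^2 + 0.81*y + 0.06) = -2.5472*y^3 - 1.9072*y^2 - 0.5184*y - 0.0384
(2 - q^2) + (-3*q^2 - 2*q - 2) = -4*q^2 - 2*q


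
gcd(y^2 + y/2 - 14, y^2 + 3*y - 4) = y + 4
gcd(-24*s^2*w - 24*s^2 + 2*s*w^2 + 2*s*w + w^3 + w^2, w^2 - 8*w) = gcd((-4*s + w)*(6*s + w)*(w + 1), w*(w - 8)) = 1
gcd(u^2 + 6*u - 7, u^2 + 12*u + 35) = u + 7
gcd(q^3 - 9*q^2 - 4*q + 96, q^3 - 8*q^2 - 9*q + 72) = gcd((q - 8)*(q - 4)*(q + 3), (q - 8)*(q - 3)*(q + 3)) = q^2 - 5*q - 24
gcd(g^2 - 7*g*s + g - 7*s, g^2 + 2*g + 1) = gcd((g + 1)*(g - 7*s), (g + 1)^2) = g + 1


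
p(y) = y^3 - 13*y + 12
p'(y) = 3*y^2 - 13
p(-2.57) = 28.44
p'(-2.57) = 6.81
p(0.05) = 11.35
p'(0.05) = -12.99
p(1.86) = -5.75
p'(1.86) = -2.62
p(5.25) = 88.45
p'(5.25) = 69.69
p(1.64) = -4.91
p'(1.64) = -4.93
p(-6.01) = -126.95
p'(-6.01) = 95.36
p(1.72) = -5.27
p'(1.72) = -4.12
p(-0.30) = 15.87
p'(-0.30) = -12.73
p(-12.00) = -1560.00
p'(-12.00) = 419.00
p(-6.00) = -126.00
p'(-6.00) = 95.00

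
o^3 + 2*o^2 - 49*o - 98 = (o - 7)*(o + 2)*(o + 7)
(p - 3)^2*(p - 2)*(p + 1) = p^4 - 7*p^3 + 13*p^2 + 3*p - 18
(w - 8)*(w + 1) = w^2 - 7*w - 8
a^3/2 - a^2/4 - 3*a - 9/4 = (a/2 + 1/2)*(a - 3)*(a + 3/2)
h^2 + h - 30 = (h - 5)*(h + 6)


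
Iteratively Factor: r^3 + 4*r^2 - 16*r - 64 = (r - 4)*(r^2 + 8*r + 16) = (r - 4)*(r + 4)*(r + 4)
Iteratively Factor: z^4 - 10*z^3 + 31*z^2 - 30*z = (z - 5)*(z^3 - 5*z^2 + 6*z) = (z - 5)*(z - 3)*(z^2 - 2*z) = z*(z - 5)*(z - 3)*(z - 2)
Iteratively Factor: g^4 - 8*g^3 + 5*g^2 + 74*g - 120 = (g - 5)*(g^3 - 3*g^2 - 10*g + 24) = (g - 5)*(g + 3)*(g^2 - 6*g + 8) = (g - 5)*(g - 2)*(g + 3)*(g - 4)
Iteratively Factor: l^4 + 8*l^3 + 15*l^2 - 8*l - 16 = (l - 1)*(l^3 + 9*l^2 + 24*l + 16) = (l - 1)*(l + 4)*(l^2 + 5*l + 4) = (l - 1)*(l + 4)^2*(l + 1)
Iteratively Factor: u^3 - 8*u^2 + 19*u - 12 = (u - 1)*(u^2 - 7*u + 12) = (u - 3)*(u - 1)*(u - 4)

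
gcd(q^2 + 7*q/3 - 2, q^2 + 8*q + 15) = q + 3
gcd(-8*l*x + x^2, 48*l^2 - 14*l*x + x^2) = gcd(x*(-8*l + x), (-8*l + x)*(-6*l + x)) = -8*l + x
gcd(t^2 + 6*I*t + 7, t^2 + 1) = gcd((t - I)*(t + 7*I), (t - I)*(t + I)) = t - I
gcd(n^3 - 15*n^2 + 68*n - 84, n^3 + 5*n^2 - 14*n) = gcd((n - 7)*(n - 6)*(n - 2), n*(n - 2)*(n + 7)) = n - 2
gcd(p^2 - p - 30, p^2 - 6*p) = p - 6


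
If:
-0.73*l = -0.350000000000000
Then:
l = 0.48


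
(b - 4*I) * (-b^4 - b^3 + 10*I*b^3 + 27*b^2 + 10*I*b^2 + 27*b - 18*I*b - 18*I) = -b^5 - b^4 + 14*I*b^4 + 67*b^3 + 14*I*b^3 + 67*b^2 - 126*I*b^2 - 72*b - 126*I*b - 72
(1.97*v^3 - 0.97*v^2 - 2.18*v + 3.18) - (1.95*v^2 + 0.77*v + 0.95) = 1.97*v^3 - 2.92*v^2 - 2.95*v + 2.23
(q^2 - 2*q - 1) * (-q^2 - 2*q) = -q^4 + 5*q^2 + 2*q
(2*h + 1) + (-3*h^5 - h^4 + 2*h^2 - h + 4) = -3*h^5 - h^4 + 2*h^2 + h + 5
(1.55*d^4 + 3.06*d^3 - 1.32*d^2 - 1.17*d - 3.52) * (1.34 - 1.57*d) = -2.4335*d^5 - 2.7272*d^4 + 6.1728*d^3 + 0.0680999999999998*d^2 + 3.9586*d - 4.7168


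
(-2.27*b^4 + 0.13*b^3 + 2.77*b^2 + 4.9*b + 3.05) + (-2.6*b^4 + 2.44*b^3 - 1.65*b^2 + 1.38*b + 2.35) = -4.87*b^4 + 2.57*b^3 + 1.12*b^2 + 6.28*b + 5.4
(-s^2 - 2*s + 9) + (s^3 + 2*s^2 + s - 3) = s^3 + s^2 - s + 6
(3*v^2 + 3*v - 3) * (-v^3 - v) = -3*v^5 - 3*v^4 - 3*v^2 + 3*v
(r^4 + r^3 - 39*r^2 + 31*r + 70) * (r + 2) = r^5 + 3*r^4 - 37*r^3 - 47*r^2 + 132*r + 140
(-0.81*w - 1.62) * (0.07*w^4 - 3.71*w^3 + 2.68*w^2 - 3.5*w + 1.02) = -0.0567*w^5 + 2.8917*w^4 + 3.8394*w^3 - 1.5066*w^2 + 4.8438*w - 1.6524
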